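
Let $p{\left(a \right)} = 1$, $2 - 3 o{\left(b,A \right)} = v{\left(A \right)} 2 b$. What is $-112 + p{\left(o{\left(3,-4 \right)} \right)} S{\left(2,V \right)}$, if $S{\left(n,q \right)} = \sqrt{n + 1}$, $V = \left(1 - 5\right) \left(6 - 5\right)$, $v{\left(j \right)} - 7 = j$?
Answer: $-112 + \sqrt{3} \approx -110.27$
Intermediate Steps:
$v{\left(j \right)} = 7 + j$
$o{\left(b,A \right)} = \frac{2}{3} - \frac{b \left(14 + 2 A\right)}{3}$ ($o{\left(b,A \right)} = \frac{2}{3} - \frac{\left(7 + A\right) 2 b}{3} = \frac{2}{3} - \frac{\left(14 + 2 A\right) b}{3} = \frac{2}{3} - \frac{b \left(14 + 2 A\right)}{3}$)
$V = -4$ ($V = \left(-4\right) 1 = -4$)
$S{\left(n,q \right)} = \sqrt{1 + n}$
$-112 + p{\left(o{\left(3,-4 \right)} \right)} S{\left(2,V \right)} = -112 + 1 \sqrt{1 + 2} = -112 + 1 \sqrt{3} = -112 + \sqrt{3}$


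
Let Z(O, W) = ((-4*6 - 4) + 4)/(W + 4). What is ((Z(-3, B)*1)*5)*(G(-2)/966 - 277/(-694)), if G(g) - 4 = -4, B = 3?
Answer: -16620/2429 ≈ -6.8423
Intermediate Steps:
G(g) = 0 (G(g) = 4 - 4 = 0)
Z(O, W) = -24/(4 + W) (Z(O, W) = ((-24 - 4) + 4)/(4 + W) = (-28 + 4)/(4 + W) = -24/(4 + W))
((Z(-3, B)*1)*5)*(G(-2)/966 - 277/(-694)) = ((-24/(4 + 3)*1)*5)*(0/966 - 277/(-694)) = ((-24/7*1)*5)*(0*(1/966) - 277*(-1/694)) = ((-24*1/7*1)*5)*(0 + 277/694) = (-24/7*1*5)*(277/694) = -24/7*5*(277/694) = -120/7*277/694 = -16620/2429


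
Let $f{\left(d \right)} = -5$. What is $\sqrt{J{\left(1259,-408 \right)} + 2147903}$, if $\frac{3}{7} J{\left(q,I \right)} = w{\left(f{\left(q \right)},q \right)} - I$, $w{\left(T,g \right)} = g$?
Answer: $\frac{\sqrt{19366134}}{3} \approx 1466.9$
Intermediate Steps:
$J{\left(q,I \right)} = - \frac{7 I}{3} + \frac{7 q}{3}$ ($J{\left(q,I \right)} = \frac{7 \left(q - I\right)}{3} = - \frac{7 I}{3} + \frac{7 q}{3}$)
$\sqrt{J{\left(1259,-408 \right)} + 2147903} = \sqrt{\left(\left(- \frac{7}{3}\right) \left(-408\right) + \frac{7}{3} \cdot 1259\right) + 2147903} = \sqrt{\left(952 + \frac{8813}{3}\right) + 2147903} = \sqrt{\frac{11669}{3} + 2147903} = \sqrt{\frac{6455378}{3}} = \frac{\sqrt{19366134}}{3}$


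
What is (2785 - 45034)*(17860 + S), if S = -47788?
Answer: 1264428072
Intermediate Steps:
(2785 - 45034)*(17860 + S) = (2785 - 45034)*(17860 - 47788) = -42249*(-29928) = 1264428072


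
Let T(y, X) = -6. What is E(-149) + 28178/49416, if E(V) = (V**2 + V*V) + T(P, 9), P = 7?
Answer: 1096950457/24708 ≈ 44397.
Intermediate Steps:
E(V) = -6 + 2*V**2 (E(V) = (V**2 + V*V) - 6 = (V**2 + V**2) - 6 = 2*V**2 - 6 = -6 + 2*V**2)
E(-149) + 28178/49416 = (-6 + 2*(-149)**2) + 28178/49416 = (-6 + 2*22201) + 28178*(1/49416) = (-6 + 44402) + 14089/24708 = 44396 + 14089/24708 = 1096950457/24708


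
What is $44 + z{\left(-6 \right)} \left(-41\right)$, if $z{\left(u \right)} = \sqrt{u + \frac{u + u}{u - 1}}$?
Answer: $44 - \frac{41 i \sqrt{210}}{7} \approx 44.0 - 84.878 i$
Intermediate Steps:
$z{\left(u \right)} = \sqrt{u + \frac{2 u}{-1 + u}}$
$44 + z{\left(-6 \right)} \left(-41\right) = 44 + \sqrt{- \frac{6 \left(1 - 6\right)}{-1 - 6}} \left(-41\right) = 44 + \sqrt{\left(-6\right) \frac{1}{-7} \left(-5\right)} \left(-41\right) = 44 + \sqrt{\left(-6\right) \left(- \frac{1}{7}\right) \left(-5\right)} \left(-41\right) = 44 + \sqrt{- \frac{30}{7}} \left(-41\right) = 44 + \frac{i \sqrt{210}}{7} \left(-41\right) = 44 - \frac{41 i \sqrt{210}}{7}$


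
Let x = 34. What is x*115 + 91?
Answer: 4001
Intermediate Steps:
x*115 + 91 = 34*115 + 91 = 3910 + 91 = 4001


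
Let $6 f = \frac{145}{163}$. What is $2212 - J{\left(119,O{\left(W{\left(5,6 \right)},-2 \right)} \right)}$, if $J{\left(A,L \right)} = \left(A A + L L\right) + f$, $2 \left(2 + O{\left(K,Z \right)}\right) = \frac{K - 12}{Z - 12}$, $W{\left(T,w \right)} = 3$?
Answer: $- \frac{4582096865}{383376} \approx -11952.0$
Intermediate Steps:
$O{\left(K,Z \right)} = -2 + \frac{-12 + K}{2 \left(-12 + Z\right)}$ ($O{\left(K,Z \right)} = -2 + \frac{\left(K - 12\right) \frac{1}{Z - 12}}{2} = -2 + \frac{\left(-12 + K\right) \frac{1}{-12 + Z}}{2} = -2 + \frac{\frac{1}{-12 + Z} \left(-12 + K\right)}{2} = -2 + \frac{-12 + K}{2 \left(-12 + Z\right)}$)
$f = \frac{145}{978}$ ($f = \frac{145 \cdot \frac{1}{163}}{6} = \frac{1}{6} \cdot \frac{145}{163} = \frac{145}{978} \approx 0.14826$)
$J{\left(A,L \right)} = \frac{145}{978} + A^{2} + L^{2}$ ($J{\left(A,L \right)} = \left(A A + L L\right) + \frac{145}{978} = \left(A^{2} + L^{2}\right) + \frac{145}{978} = \frac{145}{978} + A^{2} + L^{2}$)
$2212 - J{\left(119,O{\left(W{\left(5,6 \right)},-2 \right)} \right)} = 2212 - \left(\frac{145}{978} + 119^{2} + \left(\frac{36 + 3 - -8}{2 \left(-12 - 2\right)}\right)^{2}\right) = 2212 - \left(\frac{145}{978} + 14161 + \left(\frac{36 + 3 + 8}{2 \left(-14\right)}\right)^{2}\right) = 2212 - \left(\frac{145}{978} + 14161 + \left(\frac{1}{2} \left(- \frac{1}{14}\right) 47\right)^{2}\right) = 2212 - \left(\frac{145}{978} + 14161 + \left(- \frac{47}{28}\right)^{2}\right) = 2212 - \left(\frac{145}{978} + 14161 + \frac{2209}{784}\right) = 2212 - \frac{5430124577}{383376} = - \frac{4582096865}{383376}$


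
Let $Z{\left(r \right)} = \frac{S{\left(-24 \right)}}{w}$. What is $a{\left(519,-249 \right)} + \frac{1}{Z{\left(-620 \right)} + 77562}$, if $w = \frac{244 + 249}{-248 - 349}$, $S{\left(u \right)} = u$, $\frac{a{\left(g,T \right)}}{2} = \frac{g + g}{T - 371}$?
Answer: $- \frac{19852916071}{5929121070} \approx -3.3484$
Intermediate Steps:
$a{\left(g,T \right)} = \frac{4 g}{-371 + T}$ ($a{\left(g,T \right)} = 2 \frac{g + g}{T - 371} = 2 \frac{2 g}{-371 + T} = \frac{4 g}{-371 + T}$)
$w = - \frac{493}{597}$ ($w = \frac{493}{-597} = 493 \left(- \frac{1}{597}\right) = - \frac{493}{597} \approx -0.8258$)
$Z{\left(r \right)} = \frac{14328}{493}$ ($Z{\left(r \right)} = - \frac{24}{- \frac{493}{597}} = \left(-24\right) \left(- \frac{597}{493}\right) = \frac{14328}{493}$)
$a{\left(519,-249 \right)} + \frac{1}{Z{\left(-620 \right)} + 77562} = 4 \cdot 519 \frac{1}{-371 - 249} + \frac{1}{\frac{14328}{493} + 77562} = 4 \cdot 519 \frac{1}{-620} + \frac{1}{\frac{38252394}{493}} = 4 \cdot 519 \left(- \frac{1}{620}\right) + \frac{493}{38252394} = - \frac{519}{155} + \frac{493}{38252394} = - \frac{19852916071}{5929121070}$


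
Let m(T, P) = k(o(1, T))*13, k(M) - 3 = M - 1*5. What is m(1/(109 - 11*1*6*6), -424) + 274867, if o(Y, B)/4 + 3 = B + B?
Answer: 78834491/287 ≈ 2.7468e+5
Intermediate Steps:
o(Y, B) = -12 + 8*B (o(Y, B) = -12 + 4*(B + B) = -12 + 4*(2*B) = -12 + 8*B)
k(M) = -2 + M (k(M) = 3 + (M - 1*5) = 3 + (M - 5) = 3 + (-5 + M) = -2 + M)
m(T, P) = -182 + 104*T (m(T, P) = (-2 + (-12 + 8*T))*13 = (-14 + 8*T)*13 = -182 + 104*T)
m(1/(109 - 11*1*6*6), -424) + 274867 = (-182 + 104/(109 - 11*1*6*6)) + 274867 = (-182 + 104/(109 - 66*6)) + 274867 = (-182 + 104/(109 - 11*36)) + 274867 = (-182 + 104/(109 - 396)) + 274867 = (-182 + 104/(-287)) + 274867 = (-182 + 104*(-1/287)) + 274867 = (-182 - 104/287) + 274867 = -52338/287 + 274867 = 78834491/287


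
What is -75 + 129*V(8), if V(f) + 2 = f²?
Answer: 7923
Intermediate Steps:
V(f) = -2 + f²
-75 + 129*V(8) = -75 + 129*(-2 + 8²) = -75 + 129*(-2 + 64) = -75 + 129*62 = -75 + 7998 = 7923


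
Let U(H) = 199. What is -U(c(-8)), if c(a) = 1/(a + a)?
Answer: -199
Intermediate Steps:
c(a) = 1/(2*a)
-U(c(-8)) = -1*199 = -199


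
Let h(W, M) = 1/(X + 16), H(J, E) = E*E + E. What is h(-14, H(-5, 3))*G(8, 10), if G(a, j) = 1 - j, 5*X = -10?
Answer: -9/14 ≈ -0.64286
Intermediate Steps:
X = -2 (X = (⅕)*(-10) = -2)
H(J, E) = E + E² (H(J, E) = E² + E = E + E²)
h(W, M) = 1/14 (h(W, M) = 1/(-2 + 16) = 1/14)
h(-14, H(-5, 3))*G(8, 10) = (1 - 1*10)/14 = (1 - 10)/14 = (1/14)*(-9) = -9/14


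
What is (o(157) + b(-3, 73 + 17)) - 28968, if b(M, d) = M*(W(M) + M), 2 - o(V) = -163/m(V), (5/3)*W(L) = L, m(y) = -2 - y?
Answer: -23017337/795 ≈ -28953.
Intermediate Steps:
W(L) = 3*L/5
o(V) = 2 + 163/(-2 - V) (o(V) = 2 - (-163)/(-2 - V) = 2 + 163/(-2 - V))
b(M, d) = 8*M**2/5 (b(M, d) = M*(3*M/5 + M) = M*(8*M/5) = 8*M**2/5)
(o(157) + b(-3, 73 + 17)) - 28968 = ((-159 + 2*157)/(2 + 157) + (8/5)*(-3)**2) - 28968 = ((-159 + 314)/159 + (8/5)*9) - 28968 = ((1/159)*155 + 72/5) - 28968 = (155/159 + 72/5) - 28968 = 12223/795 - 28968 = -23017337/795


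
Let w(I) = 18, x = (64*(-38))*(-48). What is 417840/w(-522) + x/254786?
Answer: 8871823624/382179 ≈ 23214.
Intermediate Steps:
x = 116736 (x = -2432*(-48) = 116736)
417840/w(-522) + x/254786 = 417840/18 + 116736/254786 = 417840*(1/18) + 116736*(1/254786) = 69640/3 + 58368/127393 = 8871823624/382179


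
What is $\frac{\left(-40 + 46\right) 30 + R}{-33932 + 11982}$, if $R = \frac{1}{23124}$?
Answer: $- \frac{4162321}{507571800} \approx -0.0082005$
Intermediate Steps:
$R = \frac{1}{23124} \approx 4.3245 \cdot 10^{-5}$
$\frac{\left(-40 + 46\right) 30 + R}{-33932 + 11982} = \frac{\left(-40 + 46\right) 30 + \frac{1}{23124}}{-33932 + 11982} = \frac{6 \cdot 30 + \frac{1}{23124}}{-21950} = \left(180 + \frac{1}{23124}\right) \left(- \frac{1}{21950}\right) = \frac{4162321}{23124} \left(- \frac{1}{21950}\right) = - \frac{4162321}{507571800}$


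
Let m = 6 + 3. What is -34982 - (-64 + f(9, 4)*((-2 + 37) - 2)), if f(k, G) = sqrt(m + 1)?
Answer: -34918 - 33*sqrt(10) ≈ -35022.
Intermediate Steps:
m = 9
f(k, G) = sqrt(10) (f(k, G) = sqrt(9 + 1) = sqrt(10))
-34982 - (-64 + f(9, 4)*((-2 + 37) - 2)) = -34982 - (-64 + sqrt(10)*((-2 + 37) - 2)) = -34982 - (-64 + sqrt(10)*(35 - 2)) = -34982 - (-64 + sqrt(10)*33) = -34982 - (-64 + 33*sqrt(10)) = -34982 + (64 - 33*sqrt(10)) = -34918 - 33*sqrt(10)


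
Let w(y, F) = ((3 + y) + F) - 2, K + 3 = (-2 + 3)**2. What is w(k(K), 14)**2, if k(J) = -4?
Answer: 121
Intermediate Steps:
K = -2 (K = -3 + (-2 + 3)**2 = -3 + 1**2 = -3 + 1 = -2)
w(y, F) = 1 + F + y (w(y, F) = (3 + F + y) - 2 = 1 + F + y)
w(k(K), 14)**2 = (1 + 14 - 4)**2 = 11**2 = 121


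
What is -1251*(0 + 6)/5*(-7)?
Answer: 52542/5 ≈ 10508.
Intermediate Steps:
-1251*(0 + 6)/5*(-7) = -1251*6*(⅕)*(-7) = -7506*(-7)/5 = -1251*(-42/5) = 52542/5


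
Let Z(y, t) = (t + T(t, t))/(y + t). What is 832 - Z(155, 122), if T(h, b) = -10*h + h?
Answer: 231440/277 ≈ 835.52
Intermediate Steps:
T(h, b) = -9*h
Z(y, t) = -8*t/(t + y) (Z(y, t) = (t - 9*t)/(y + t) = (-8*t)/(t + y) = -8*t/(t + y))
832 - Z(155, 122) = 832 - (-8)*122/(122 + 155) = 832 - (-8)*122/277 = 832 - 1*(-976/277) = 832 + 976/277 = 231440/277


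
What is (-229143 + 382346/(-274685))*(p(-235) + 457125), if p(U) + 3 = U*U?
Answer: -32248415035085447/274685 ≈ -1.1740e+11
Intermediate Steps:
p(U) = -3 + U² (p(U) = -3 + U*U = -3 + U²)
(-229143 + 382346/(-274685))*(p(-235) + 457125) = (-229143 + 382346/(-274685))*((-3 + (-235)²) + 457125) = (-229143 + 382346*(-1/274685))*((-3 + 55225) + 457125) = (-229143 - 382346/274685)*(55222 + 457125) = -62942527301/274685*512347 = -32248415035085447/274685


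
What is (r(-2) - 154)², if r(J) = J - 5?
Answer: 25921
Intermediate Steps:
r(J) = -5 + J
(r(-2) - 154)² = ((-5 - 2) - 154)² = (-7 - 154)² = (-161)² = 25921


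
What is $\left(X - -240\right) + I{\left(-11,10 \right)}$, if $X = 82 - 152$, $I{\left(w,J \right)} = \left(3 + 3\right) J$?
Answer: $230$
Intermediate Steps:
$I{\left(w,J \right)} = 6 J$
$X = -70$
$\left(X - -240\right) + I{\left(-11,10 \right)} = \left(-70 - -240\right) + 6 \cdot 10 = \left(-70 + 240\right) + 60 = 170 + 60 = 230$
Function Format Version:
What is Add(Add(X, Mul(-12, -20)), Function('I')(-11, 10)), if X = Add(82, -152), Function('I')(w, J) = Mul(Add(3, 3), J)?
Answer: 230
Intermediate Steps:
Function('I')(w, J) = Mul(6, J)
X = -70
Add(Add(X, Mul(-12, -20)), Function('I')(-11, 10)) = Add(Add(-70, Mul(-12, -20)), Mul(6, 10)) = Add(Add(-70, 240), 60) = Add(170, 60) = 230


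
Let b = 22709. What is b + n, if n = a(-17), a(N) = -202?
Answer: 22507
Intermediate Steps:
n = -202
b + n = 22709 - 202 = 22507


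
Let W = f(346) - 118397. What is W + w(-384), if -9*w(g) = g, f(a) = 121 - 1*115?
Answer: -355045/3 ≈ -1.1835e+5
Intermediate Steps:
f(a) = 6 (f(a) = 121 - 115 = 6)
w(g) = -g/9
W = -118391 (W = 6 - 118397 = -118391)
W + w(-384) = -118391 - 1/9*(-384) = -118391 + 128/3 = -355045/3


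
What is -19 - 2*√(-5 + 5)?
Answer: -19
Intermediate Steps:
-19 - 2*√(-5 + 5) = -19 - 2*√0 = -19 - 2*0 = -19 + 0 = -19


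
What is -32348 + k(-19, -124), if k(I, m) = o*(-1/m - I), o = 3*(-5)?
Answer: -4046507/124 ≈ -32633.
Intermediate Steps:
o = -15
k(I, m) = 15*I + 15/m (k(I, m) = -15*(-1/m - I) = -15*(-I - 1/m) = 15*I + 15/m)
-32348 + k(-19, -124) = -32348 + (15*(-19) + 15/(-124)) = -32348 + (-285 + 15*(-1/124)) = -32348 + (-285 - 15/124) = -32348 - 35355/124 = -4046507/124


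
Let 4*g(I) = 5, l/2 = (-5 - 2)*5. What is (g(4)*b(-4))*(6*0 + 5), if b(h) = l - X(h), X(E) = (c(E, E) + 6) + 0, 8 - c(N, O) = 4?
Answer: -500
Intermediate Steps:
c(N, O) = 4 (c(N, O) = 8 - 1*4 = 8 - 4 = 4)
l = -70 (l = 2*((-5 - 2)*5) = 2*(-7*5) = 2*(-35) = -70)
g(I) = 5/4 (g(I) = (1/4)*5 = 5/4)
X(E) = 10 (X(E) = (4 + 6) + 0 = 10 + 0 = 10)
b(h) = -80 (b(h) = -70 - 1*10 = -70 - 10 = -80)
(g(4)*b(-4))*(6*0 + 5) = ((5/4)*(-80))*(6*0 + 5) = -100*(0 + 5) = -100*5 = -500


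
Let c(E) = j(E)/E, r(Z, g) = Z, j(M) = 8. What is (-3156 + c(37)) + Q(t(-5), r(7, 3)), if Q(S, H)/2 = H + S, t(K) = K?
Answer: -116616/37 ≈ -3151.8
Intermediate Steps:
Q(S, H) = 2*H + 2*S (Q(S, H) = 2*(H + S) = 2*H + 2*S)
c(E) = 8/E
(-3156 + c(37)) + Q(t(-5), r(7, 3)) = (-3156 + 8/37) + (2*7 + 2*(-5)) = (-3156 + 8*(1/37)) + (14 - 10) = (-3156 + 8/37) + 4 = -116764/37 + 4 = -116616/37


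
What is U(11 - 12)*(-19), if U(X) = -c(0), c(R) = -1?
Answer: -19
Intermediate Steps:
U(X) = 1 (U(X) = -1*(-1) = 1)
U(11 - 12)*(-19) = 1*(-19) = -19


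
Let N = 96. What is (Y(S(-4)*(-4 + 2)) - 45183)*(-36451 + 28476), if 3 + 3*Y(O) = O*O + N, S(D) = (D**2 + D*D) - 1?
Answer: 1049605700/3 ≈ 3.4987e+8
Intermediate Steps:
S(D) = -1 + 2*D**2 (S(D) = (D**2 + D**2) - 1 = 2*D**2 - 1 = -1 + 2*D**2)
Y(O) = 31 + O**2/3 (Y(O) = -1 + (O*O + 96)/3 = -1 + (O**2 + 96)/3 = -1 + (96 + O**2)/3 = -1 + (32 + O**2/3) = 31 + O**2/3)
(Y(S(-4)*(-4 + 2)) - 45183)*(-36451 + 28476) = ((31 + ((-1 + 2*(-4)**2)*(-4 + 2))**2/3) - 45183)*(-36451 + 28476) = ((31 + ((-1 + 2*16)*(-2))**2/3) - 45183)*(-7975) = ((31 + ((-1 + 32)*(-2))**2/3) - 45183)*(-7975) = ((31 + (31*(-2))**2/3) - 45183)*(-7975) = ((31 + (1/3)*(-62)**2) - 45183)*(-7975) = ((31 + (1/3)*3844) - 45183)*(-7975) = ((31 + 3844/3) - 45183)*(-7975) = (3937/3 - 45183)*(-7975) = -131612/3*(-7975) = 1049605700/3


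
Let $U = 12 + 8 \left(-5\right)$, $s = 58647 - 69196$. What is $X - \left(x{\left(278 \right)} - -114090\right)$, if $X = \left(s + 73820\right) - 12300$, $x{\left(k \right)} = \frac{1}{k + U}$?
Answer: $- \frac{15779751}{250} \approx -63119.0$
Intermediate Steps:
$s = -10549$
$U = -28$ ($U = 12 - 40 = -28$)
$x{\left(k \right)} = \frac{1}{-28 + k}$ ($x{\left(k \right)} = \frac{1}{k - 28} = \frac{1}{-28 + k}$)
$X = 50971$ ($X = \left(-10549 + 73820\right) - 12300 = 63271 - 12300 = 50971$)
$X - \left(x{\left(278 \right)} - -114090\right) = 50971 - \left(\frac{1}{-28 + 278} - -114090\right) = 50971 - \left(\frac{1}{250} + 114090\right) = 50971 - \frac{28522501}{250} = - \frac{15779751}{250}$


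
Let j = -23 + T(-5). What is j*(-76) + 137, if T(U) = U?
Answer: 2265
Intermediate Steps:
j = -28 (j = -23 - 5 = -28)
j*(-76) + 137 = -28*(-76) + 137 = 2128 + 137 = 2265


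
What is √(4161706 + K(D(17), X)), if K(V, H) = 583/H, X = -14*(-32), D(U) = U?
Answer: √13051114097/56 ≈ 2040.0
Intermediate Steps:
X = 448
√(4161706 + K(D(17), X)) = √(4161706 + 583/448) = √(1864444871/448) = √13051114097/56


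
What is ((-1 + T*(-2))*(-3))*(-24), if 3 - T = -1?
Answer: -648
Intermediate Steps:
T = 4 (T = 3 - 1*(-1) = 3 + 1 = 4)
((-1 + T*(-2))*(-3))*(-24) = ((-1 + 4*(-2))*(-3))*(-24) = ((-1 - 8)*(-3))*(-24) = -9*(-3)*(-24) = 27*(-24) = -648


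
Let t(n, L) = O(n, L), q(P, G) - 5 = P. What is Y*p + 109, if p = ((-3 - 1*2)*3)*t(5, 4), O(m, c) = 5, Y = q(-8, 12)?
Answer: 334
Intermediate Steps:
q(P, G) = 5 + P
Y = -3 (Y = 5 - 8 = -3)
t(n, L) = 5
p = -75 (p = ((-3 - 1*2)*3)*5 = ((-3 - 2)*3)*5 = -5*3*5 = -15*5 = -75)
Y*p + 109 = -3*(-75) + 109 = 225 + 109 = 334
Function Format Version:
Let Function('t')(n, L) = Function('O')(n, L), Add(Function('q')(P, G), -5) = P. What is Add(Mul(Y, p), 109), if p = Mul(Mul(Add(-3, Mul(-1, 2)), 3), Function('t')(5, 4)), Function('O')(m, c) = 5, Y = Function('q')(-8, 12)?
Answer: 334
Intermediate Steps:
Function('q')(P, G) = Add(5, P)
Y = -3 (Y = Add(5, -8) = -3)
Function('t')(n, L) = 5
p = -75 (p = Mul(Mul(Add(-3, Mul(-1, 2)), 3), 5) = Mul(Mul(Add(-3, -2), 3), 5) = Mul(Mul(-5, 3), 5) = Mul(-15, 5) = -75)
Add(Mul(Y, p), 109) = Add(Mul(-3, -75), 109) = Add(225, 109) = 334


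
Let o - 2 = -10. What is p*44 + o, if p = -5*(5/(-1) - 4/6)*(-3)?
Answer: -3748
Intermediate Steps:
o = -8 (o = 2 - 10 = -8)
p = -85 (p = -5*(5*(-1) - 4*⅙)*(-3) = -5*(-5 - ⅔)*(-3) = -5*(-17/3)*(-3) = (85/3)*(-3) = -85)
p*44 + o = -85*44 - 8 = -3740 - 8 = -3748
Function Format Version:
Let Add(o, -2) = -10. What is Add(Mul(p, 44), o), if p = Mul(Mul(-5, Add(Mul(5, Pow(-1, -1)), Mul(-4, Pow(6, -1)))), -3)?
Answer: -3748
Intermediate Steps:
o = -8 (o = Add(2, -10) = -8)
p = -85 (p = Mul(Mul(-5, Add(Mul(5, -1), Mul(-4, Rational(1, 6)))), -3) = Mul(Mul(-5, Add(-5, Rational(-2, 3))), -3) = Mul(Mul(-5, Rational(-17, 3)), -3) = Mul(Rational(85, 3), -3) = -85)
Add(Mul(p, 44), o) = Add(Mul(-85, 44), -8) = Add(-3740, -8) = -3748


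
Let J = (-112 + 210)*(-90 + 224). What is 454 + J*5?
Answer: 66114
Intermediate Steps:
J = 13132 (J = 98*134 = 13132)
454 + J*5 = 454 + 13132*5 = 454 + 65660 = 66114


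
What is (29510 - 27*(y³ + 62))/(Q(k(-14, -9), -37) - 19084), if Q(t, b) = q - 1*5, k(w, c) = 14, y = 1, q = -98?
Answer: -27809/19187 ≈ -1.4494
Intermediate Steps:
Q(t, b) = -103 (Q(t, b) = -98 - 1*5 = -98 - 5 = -103)
(29510 - 27*(y³ + 62))/(Q(k(-14, -9), -37) - 19084) = (29510 - 27*(1³ + 62))/(-103 - 19084) = (29510 - 27*(1 + 62))/(-19187) = (29510 - 27*63)*(-1/19187) = (29510 - 1701)*(-1/19187) = 27809*(-1/19187) = -27809/19187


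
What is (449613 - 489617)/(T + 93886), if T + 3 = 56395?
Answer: -20002/75139 ≈ -0.26620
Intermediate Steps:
T = 56392 (T = -3 + 56395 = 56392)
(449613 - 489617)/(T + 93886) = (449613 - 489617)/(56392 + 93886) = -40004/150278 = -40004*1/150278 = -20002/75139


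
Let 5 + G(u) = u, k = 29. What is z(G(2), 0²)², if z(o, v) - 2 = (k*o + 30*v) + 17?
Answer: 4624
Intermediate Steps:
G(u) = -5 + u
z(o, v) = 19 + 29*o + 30*v (z(o, v) = 2 + ((29*o + 30*v) + 17) = 2 + (17 + 29*o + 30*v) = 19 + 29*o + 30*v)
z(G(2), 0²)² = (19 + 29*(-5 + 2) + 30*0²)² = (19 + 29*(-3) + 30*0)² = (19 - 87 + 0)² = (-68)² = 4624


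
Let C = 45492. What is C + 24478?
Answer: 69970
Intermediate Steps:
C + 24478 = 45492 + 24478 = 69970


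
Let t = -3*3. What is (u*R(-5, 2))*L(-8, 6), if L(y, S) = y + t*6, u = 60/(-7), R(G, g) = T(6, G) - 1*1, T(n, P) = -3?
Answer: -14880/7 ≈ -2125.7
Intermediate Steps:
t = -9
R(G, g) = -4 (R(G, g) = -3 - 1*1 = -3 - 1 = -4)
u = -60/7 (u = 60*(-⅐) = -60/7 ≈ -8.5714)
L(y, S) = -54 + y (L(y, S) = y - 9*6 = y - 54 = -54 + y)
(u*R(-5, 2))*L(-8, 6) = (-60/7*(-4))*(-54 - 8) = (240/7)*(-62) = -14880/7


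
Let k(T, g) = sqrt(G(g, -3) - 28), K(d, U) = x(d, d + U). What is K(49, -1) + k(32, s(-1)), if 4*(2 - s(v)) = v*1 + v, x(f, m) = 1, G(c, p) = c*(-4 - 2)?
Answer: 1 + I*sqrt(43) ≈ 1.0 + 6.5574*I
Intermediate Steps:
G(c, p) = -6*c (G(c, p) = c*(-6) = -6*c)
K(d, U) = 1
s(v) = 2 - v/2 (s(v) = 2 - (v*1 + v)/4 = 2 - (v + v)/4 = 2 - v/2)
k(T, g) = sqrt(-28 - 6*g) (k(T, g) = sqrt(-6*g - 28) = sqrt(-28 - 6*g))
K(49, -1) + k(32, s(-1)) = 1 + sqrt(-28 - 6*(2 - 1/2*(-1))) = 1 + sqrt(-28 - 6*(2 + 1/2)) = 1 + sqrt(-28 - 6*5/2) = 1 + sqrt(-28 - 15) = 1 + sqrt(-43) = 1 + I*sqrt(43)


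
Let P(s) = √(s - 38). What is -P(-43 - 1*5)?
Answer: -I*√86 ≈ -9.2736*I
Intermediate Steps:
P(s) = √(-38 + s)
-P(-43 - 1*5) = -√(-38 + (-43 - 1*5)) = -√(-38 + (-43 - 5)) = -√(-38 - 48) = -√(-86) = -I*√86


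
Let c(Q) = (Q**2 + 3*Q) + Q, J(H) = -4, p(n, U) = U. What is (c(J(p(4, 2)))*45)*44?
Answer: 0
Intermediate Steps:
c(Q) = Q**2 + 4*Q
(c(J(p(4, 2)))*45)*44 = (-4*(4 - 4)*45)*44 = (-4*0*45)*44 = (0*45)*44 = 0*44 = 0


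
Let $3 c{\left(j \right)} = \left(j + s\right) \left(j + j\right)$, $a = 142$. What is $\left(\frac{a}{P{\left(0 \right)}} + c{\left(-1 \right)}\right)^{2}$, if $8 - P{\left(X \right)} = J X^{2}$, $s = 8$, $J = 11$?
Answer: $\frac{24649}{144} \approx 171.17$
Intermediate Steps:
$P{\left(X \right)} = 8 - 11 X^{2}$
$c{\left(j \right)} = \frac{2 j \left(8 + j\right)}{3}$ ($c{\left(j \right)} = \frac{\left(j + 8\right) \left(j + j\right)}{3} = \frac{\left(8 + j\right) 2 j}{3} = \frac{2 j \left(8 + j\right)}{3}$)
$\left(\frac{a}{P{\left(0 \right)}} + c{\left(-1 \right)}\right)^{2} = \left(\frac{142}{8 - 11 \cdot 0^{2}} + \frac{2}{3} \left(-1\right) \left(8 - 1\right)\right)^{2} = \left(\frac{142}{8 - 0} + \frac{2}{3} \left(-1\right) 7\right)^{2} = \left(\frac{142}{8 + 0} - \frac{14}{3}\right)^{2} = \left(\frac{142}{8} - \frac{14}{3}\right)^{2} = \left(142 \cdot \frac{1}{8} - \frac{14}{3}\right)^{2} = \left(\frac{71}{4} - \frac{14}{3}\right)^{2} = \left(\frac{157}{12}\right)^{2} = \frac{24649}{144}$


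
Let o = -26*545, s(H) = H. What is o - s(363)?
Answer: -14533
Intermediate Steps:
o = -14170
o - s(363) = -14170 - 1*363 = -14170 - 363 = -14533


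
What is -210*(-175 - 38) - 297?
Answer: 44433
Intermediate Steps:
-210*(-175 - 38) - 297 = -210*(-213) - 297 = 44730 - 297 = 44433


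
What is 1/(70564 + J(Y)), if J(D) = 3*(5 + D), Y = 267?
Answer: 1/71380 ≈ 1.4010e-5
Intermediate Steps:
J(D) = 15 + 3*D
1/(70564 + J(Y)) = 1/(70564 + (15 + 3*267)) = 1/(70564 + (15 + 801)) = 1/(70564 + 816) = 1/71380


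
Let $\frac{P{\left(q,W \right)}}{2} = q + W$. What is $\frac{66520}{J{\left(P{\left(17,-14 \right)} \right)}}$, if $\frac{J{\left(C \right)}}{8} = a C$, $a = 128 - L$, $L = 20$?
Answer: $\frac{8315}{648} \approx 12.832$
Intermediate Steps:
$P{\left(q,W \right)} = 2 W + 2 q$ ($P{\left(q,W \right)} = 2 \left(q + W\right) = 2 \left(W + q\right) = 2 W + 2 q$)
$a = 108$ ($a = 128 - 20 = 108$)
$J{\left(C \right)} = 864 C$ ($J{\left(C \right)} = 8 \cdot 108 C = 864 C$)
$\frac{66520}{J{\left(P{\left(17,-14 \right)} \right)}} = \frac{66520}{864 \left(2 \left(-14\right) + 2 \cdot 17\right)} = \frac{66520}{864 \left(-28 + 34\right)} = \frac{66520}{864 \cdot 6} = \frac{66520}{5184} = 66520 \cdot \frac{1}{5184} = \frac{8315}{648}$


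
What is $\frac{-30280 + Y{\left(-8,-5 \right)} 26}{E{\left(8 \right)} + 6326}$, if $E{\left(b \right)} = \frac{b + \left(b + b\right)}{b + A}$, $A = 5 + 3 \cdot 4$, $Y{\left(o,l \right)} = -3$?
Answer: $- \frac{379475}{79087} \approx -4.7982$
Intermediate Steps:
$A = 17$ ($A = 5 + 12 = 17$)
$E{\left(b \right)} = \frac{3 b}{17 + b}$ ($E{\left(b \right)} = \frac{b + \left(b + b\right)}{b + 17} = \frac{b + 2 b}{17 + b} = \frac{3 b}{17 + b}$)
$\frac{-30280 + Y{\left(-8,-5 \right)} 26}{E{\left(8 \right)} + 6326} = \frac{-30280 - 78}{3 \cdot 8 \frac{1}{17 + 8} + 6326} = \frac{-30280 - 78}{3 \cdot 8 \cdot \frac{1}{25} + 6326} = - \frac{30358}{3 \cdot 8 \cdot \frac{1}{25} + 6326} = - \frac{30358}{\frac{24}{25} + 6326} = - \frac{30358}{\frac{158174}{25}} = \left(-30358\right) \frac{25}{158174} = - \frac{379475}{79087}$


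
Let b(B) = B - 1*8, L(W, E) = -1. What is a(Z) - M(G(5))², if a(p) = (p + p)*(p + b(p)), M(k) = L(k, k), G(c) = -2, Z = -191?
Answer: 148979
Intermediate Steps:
M(k) = -1
b(B) = -8 + B (b(B) = B - 8 = -8 + B)
a(p) = 2*p*(-8 + 2*p) (a(p) = (p + p)*(p + (-8 + p)) = (2*p)*(-8 + 2*p) = 2*p*(-8 + 2*p))
a(Z) - M(G(5))² = 4*(-191)*(-4 - 191) - 1*(-1)² = 4*(-191)*(-195) - 1*1 = 148980 - 1 = 148979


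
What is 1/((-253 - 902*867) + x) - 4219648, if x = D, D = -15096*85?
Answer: -8715459302657/2065447 ≈ -4.2196e+6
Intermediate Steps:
D = -1283160
x = -1283160
1/((-253 - 902*867) + x) - 4219648 = 1/((-253 - 902*867) - 1283160) - 4219648 = 1/((-253 - 782034) - 1283160) - 4219648 = 1/(-782287 - 1283160) - 4219648 = 1/(-2065447) - 4219648 = -1/2065447 - 4219648 = -8715459302657/2065447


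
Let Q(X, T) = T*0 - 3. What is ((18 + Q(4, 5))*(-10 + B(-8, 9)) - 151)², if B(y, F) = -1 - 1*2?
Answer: 119716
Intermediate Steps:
B(y, F) = -3 (B(y, F) = -1 - 2 = -3)
Q(X, T) = -3 (Q(X, T) = 0 - 3 = -3)
((18 + Q(4, 5))*(-10 + B(-8, 9)) - 151)² = ((18 - 3)*(-10 - 3) - 151)² = (15*(-13) - 151)² = (-195 - 151)² = (-346)² = 119716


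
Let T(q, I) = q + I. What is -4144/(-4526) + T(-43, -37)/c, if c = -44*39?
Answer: 934148/970827 ≈ 0.96222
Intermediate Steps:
T(q, I) = I + q
c = -1716
-4144/(-4526) + T(-43, -37)/c = -4144/(-4526) + (-37 - 43)/(-1716) = -4144*(-1/4526) - 80*(-1/1716) = 2072/2263 + 20/429 = 934148/970827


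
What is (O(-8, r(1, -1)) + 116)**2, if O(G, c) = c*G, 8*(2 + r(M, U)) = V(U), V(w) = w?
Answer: 17689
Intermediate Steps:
r(M, U) = -2 + U/8
O(G, c) = G*c
(O(-8, r(1, -1)) + 116)**2 = (-8*(-2 + (1/8)*(-1)) + 116)**2 = (-8*(-2 - 1/8) + 116)**2 = (-8*(-17/8) + 116)**2 = (17 + 116)**2 = 133**2 = 17689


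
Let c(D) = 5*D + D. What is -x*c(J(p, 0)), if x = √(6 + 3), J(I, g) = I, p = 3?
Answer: -54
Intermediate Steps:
c(D) = 6*D
x = 3 (x = √9 = 3)
-x*c(J(p, 0)) = -3*6*3 = -3*18 = -1*54 = -54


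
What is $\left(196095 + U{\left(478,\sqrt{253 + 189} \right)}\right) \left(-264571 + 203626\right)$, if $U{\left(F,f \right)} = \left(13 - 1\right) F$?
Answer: $-12300590295$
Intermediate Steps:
$U{\left(F,f \right)} = 12 F$
$\left(196095 + U{\left(478,\sqrt{253 + 189} \right)}\right) \left(-264571 + 203626\right) = \left(196095 + 12 \cdot 478\right) \left(-264571 + 203626\right) = \left(196095 + 5736\right) \left(-60945\right) = 201831 \left(-60945\right) = -12300590295$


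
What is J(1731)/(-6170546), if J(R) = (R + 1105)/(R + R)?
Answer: -709/5340607563 ≈ -1.3276e-7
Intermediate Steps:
J(R) = (1105 + R)/(2*R) (J(R) = (1105 + R)/((2*R)) = (1105 + R)*(1/(2*R)) = (1105 + R)/(2*R))
J(1731)/(-6170546) = ((1/2)*(1105 + 1731)/1731)/(-6170546) = ((1/2)*(1/1731)*2836)*(-1/6170546) = (1418/1731)*(-1/6170546) = -709/5340607563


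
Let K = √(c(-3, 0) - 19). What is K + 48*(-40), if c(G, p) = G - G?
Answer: -1920 + I*√19 ≈ -1920.0 + 4.3589*I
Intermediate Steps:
c(G, p) = 0
K = I*√19 (K = √(0 - 19) = √(-19) = I*√19 ≈ 4.3589*I)
K + 48*(-40) = I*√19 + 48*(-40) = I*√19 - 1920 = -1920 + I*√19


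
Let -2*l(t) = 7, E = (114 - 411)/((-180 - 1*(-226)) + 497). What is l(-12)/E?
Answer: 1267/198 ≈ 6.3990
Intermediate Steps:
E = -99/181 (E = -297/((-180 + 226) + 497) = -297/(46 + 497) = -297/543 = -297*1/543 = -99/181 ≈ -0.54696)
l(t) = -7/2 (l(t) = -½*7 = -7/2)
l(-12)/E = -7/(2*(-99/181)) = -7/2*(-181/99) = 1267/198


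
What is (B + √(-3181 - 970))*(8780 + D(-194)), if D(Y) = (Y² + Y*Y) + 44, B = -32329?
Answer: -2718739584 + 84096*I*√4151 ≈ -2.7187e+9 + 5.4182e+6*I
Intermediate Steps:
D(Y) = 44 + 2*Y² (D(Y) = (Y² + Y²) + 44 = 2*Y² + 44 = 44 + 2*Y²)
(B + √(-3181 - 970))*(8780 + D(-194)) = (-32329 + √(-3181 - 970))*(8780 + (44 + 2*(-194)²)) = (-32329 + √(-4151))*(8780 + (44 + 2*37636)) = (-32329 + I*√4151)*(8780 + (44 + 75272)) = (-32329 + I*√4151)*(8780 + 75316) = (-32329 + I*√4151)*84096 = -2718739584 + 84096*I*√4151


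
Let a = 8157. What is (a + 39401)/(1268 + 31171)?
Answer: 47558/32439 ≈ 1.4661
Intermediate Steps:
(a + 39401)/(1268 + 31171) = (8157 + 39401)/(1268 + 31171) = 47558/32439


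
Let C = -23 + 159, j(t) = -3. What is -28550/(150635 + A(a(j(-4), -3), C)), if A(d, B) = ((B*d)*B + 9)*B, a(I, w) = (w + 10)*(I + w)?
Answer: 28550/105497293 ≈ 0.00027062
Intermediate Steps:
a(I, w) = (10 + w)*(I + w)
C = 136
A(d, B) = B*(9 + d*B²) (A(d, B) = (d*B² + 9)*B = (9 + d*B²)*B = B*(9 + d*B²))
-28550/(150635 + A(a(j(-4), -3), C)) = -28550/(150635 + 136*(9 + ((-3)² + 10*(-3) + 10*(-3) - 3*(-3))*136²)) = -28550/(150635 + 136*(9 + (9 - 30 - 30 + 9)*18496)) = -28550/(150635 + 136*(9 - 42*18496)) = -28550/(150635 + 136*(9 - 776832)) = -28550/(150635 + 136*(-776823)) = -28550/(150635 - 105647928) = -28550/(-105497293) = -28550*(-1/105497293) = 28550/105497293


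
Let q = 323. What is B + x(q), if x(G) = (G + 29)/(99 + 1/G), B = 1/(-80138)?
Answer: 4555669035/1281326482 ≈ 3.5554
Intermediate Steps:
B = -1/80138 ≈ -1.2478e-5
x(G) = (29 + G)/(99 + 1/G)
B + x(q) = -1/80138 + 323*(29 + 323)/(1 + 99*323) = -1/80138 + 323*352/(1 + 31977) = -1/80138 + 323*352/31978 = -1/80138 + 323*(1/31978)*352 = -1/80138 + 56848/15989 = 4555669035/1281326482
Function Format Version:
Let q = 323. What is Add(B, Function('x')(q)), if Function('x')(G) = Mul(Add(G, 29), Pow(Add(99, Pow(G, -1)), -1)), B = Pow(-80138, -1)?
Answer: Rational(4555669035, 1281326482) ≈ 3.5554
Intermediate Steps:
B = Rational(-1, 80138) ≈ -1.2478e-5
Function('x')(G) = Mul(Pow(Add(99, Pow(G, -1)), -1), Add(29, G)) (Function('x')(G) = Mul(Add(29, G), Pow(Add(99, Pow(G, -1)), -1)) = Mul(Pow(Add(99, Pow(G, -1)), -1), Add(29, G)))
Add(B, Function('x')(q)) = Add(Rational(-1, 80138), Mul(323, Pow(Add(1, Mul(99, 323)), -1), Add(29, 323))) = Add(Rational(-1, 80138), Mul(323, Pow(Add(1, 31977), -1), 352)) = Add(Rational(-1, 80138), Mul(323, Pow(31978, -1), 352)) = Add(Rational(-1, 80138), Mul(323, Rational(1, 31978), 352)) = Add(Rational(-1, 80138), Rational(56848, 15989)) = Rational(4555669035, 1281326482)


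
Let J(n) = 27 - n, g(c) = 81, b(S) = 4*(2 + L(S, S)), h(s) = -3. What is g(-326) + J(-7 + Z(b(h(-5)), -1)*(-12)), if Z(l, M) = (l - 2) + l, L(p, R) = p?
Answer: -5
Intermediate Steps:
b(S) = 8 + 4*S (b(S) = 4*(2 + S) = 8 + 4*S)
Z(l, M) = -2 + 2*l (Z(l, M) = (-2 + l) + l = -2 + 2*l)
g(-326) + J(-7 + Z(b(h(-5)), -1)*(-12)) = 81 + (27 - (-7 + (-2 + 2*(8 + 4*(-3)))*(-12))) = 81 + (27 - (-7 + (-2 + 2*(8 - 12))*(-12))) = 81 + (27 - (-7 + (-2 + 2*(-4))*(-12))) = 81 + (27 - (-7 + (-2 - 8)*(-12))) = 81 + (27 - (-7 - 10*(-12))) = 81 + (27 - (-7 + 120)) = 81 + (27 - 1*113) = 81 + (27 - 113) = 81 - 86 = -5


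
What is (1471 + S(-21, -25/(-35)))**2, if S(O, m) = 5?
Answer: 2178576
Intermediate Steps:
(1471 + S(-21, -25/(-35)))**2 = (1471 + 5)**2 = 1476**2 = 2178576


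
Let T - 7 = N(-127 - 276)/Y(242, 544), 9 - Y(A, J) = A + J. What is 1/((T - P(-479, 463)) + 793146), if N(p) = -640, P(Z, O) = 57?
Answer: 777/616236232 ≈ 1.2609e-6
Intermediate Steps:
Y(A, J) = 9 - A - J (Y(A, J) = 9 - (A + J) = 9 + (-A - J) = 9 - A - J)
T = 6079/777 (T = 7 - 640/(9 - 1*242 - 1*544) = 7 - 640/(9 - 242 - 544) = 7 - 640/(-777) = 7 - 640*(-1/777) = 7 + 640/777 = 6079/777 ≈ 7.8237)
1/((T - P(-479, 463)) + 793146) = 1/((6079/777 - 1*57) + 793146) = 1/((6079/777 - 57) + 793146) = 1/(-38210/777 + 793146) = 1/(616236232/777) = 777/616236232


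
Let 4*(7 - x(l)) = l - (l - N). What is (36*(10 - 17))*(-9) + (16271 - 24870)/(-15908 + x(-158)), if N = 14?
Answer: 72160010/31809 ≈ 2268.5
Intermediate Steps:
x(l) = 7/2 (x(l) = 7 - (l - (l - 1*14))/4 = 7 - (l - (l - 14))/4 = 7 - (l - (-14 + l))/4 = 7 - (l + (14 - l))/4 = 7 - 1/4*14 = 7 - 7/2 = 7/2)
(36*(10 - 17))*(-9) + (16271 - 24870)/(-15908 + x(-158)) = (36*(10 - 17))*(-9) + (16271 - 24870)/(-15908 + 7/2) = (36*(-7))*(-9) - 8599/(-31809/2) = -252*(-9) - 8599*(-2/31809) = 2268 + 17198/31809 = 72160010/31809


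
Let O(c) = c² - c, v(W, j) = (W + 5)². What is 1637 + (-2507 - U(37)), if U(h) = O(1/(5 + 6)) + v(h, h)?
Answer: -318704/121 ≈ -2633.9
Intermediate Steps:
v(W, j) = (5 + W)²
U(h) = -10/121 + (5 + h)² (U(h) = (-1 + 1/(5 + 6))/(5 + 6) + (5 + h)² = (-1 + 1/11)/11 + (5 + h)² = (1/11)*(-10/11) + (5 + h)² = -10/121 + (5 + h)²)
1637 + (-2507 - U(37)) = 1637 + (-2507 - (-10/121 + (5 + 37)²)) = 1637 + (-2507 - (-10/121 + 42²)) = 1637 + (-2507 - (-10/121 + 1764)) = 1637 + (-2507 - 1*213434/121) = 1637 + (-2507 - 213434/121) = 1637 - 516781/121 = -318704/121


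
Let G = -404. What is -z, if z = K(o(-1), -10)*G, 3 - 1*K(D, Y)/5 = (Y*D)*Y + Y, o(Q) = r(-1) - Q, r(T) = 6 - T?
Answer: -1589740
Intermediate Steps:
o(Q) = 7 - Q (o(Q) = (6 - 1*(-1)) - Q = (6 + 1) - Q = 7 - Q)
K(D, Y) = 15 - 5*Y - 5*D*Y² (K(D, Y) = 15 - 5*((Y*D)*Y + Y) = 15 - 5*((D*Y)*Y + Y) = 15 - 5*(D*Y² + Y) = 15 - 5*(Y + D*Y²) = 15 + (-5*Y - 5*D*Y²) = 15 - 5*Y - 5*D*Y²)
z = 1589740 (z = (15 - 5*(-10) - 5*(7 - 1*(-1))*(-10)²)*(-404) = (15 + 50 - 5*(7 + 1)*100)*(-404) = (15 + 50 - 5*8*100)*(-404) = (15 + 50 - 4000)*(-404) = -3935*(-404) = 1589740)
-z = -1*1589740 = -1589740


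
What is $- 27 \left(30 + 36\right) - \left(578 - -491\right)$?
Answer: $-2851$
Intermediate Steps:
$- 27 \left(30 + 36\right) - \left(578 - -491\right) = \left(-27\right) 66 - \left(578 + 491\right) = -1782 - 1069 = -2851$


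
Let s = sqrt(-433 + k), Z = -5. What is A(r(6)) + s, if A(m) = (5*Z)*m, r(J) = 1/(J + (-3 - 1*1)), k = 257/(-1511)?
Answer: -25/2 + 2*I*sqrt(247244930)/1511 ≈ -12.5 + 20.813*I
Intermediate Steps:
k = -257/1511 (k = 257*(-1/1511) = -257/1511 ≈ -0.17009)
r(J) = 1/(-4 + J) (r(J) = 1/(J + (-3 - 1)) = 1/(J - 4) = 1/(-4 + J))
s = 2*I*sqrt(247244930)/1511 (s = sqrt(-433 - 257/1511) = sqrt(-654520/1511) = 2*I*sqrt(247244930)/1511 ≈ 20.813*I)
A(m) = -25*m (A(m) = (5*(-5))*m = -25*m)
A(r(6)) + s = -25/(-4 + 6) + 2*I*sqrt(247244930)/1511 = -25/2 + 2*I*sqrt(247244930)/1511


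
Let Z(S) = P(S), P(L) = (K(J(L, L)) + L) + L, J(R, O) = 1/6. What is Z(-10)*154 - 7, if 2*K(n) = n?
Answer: -18445/6 ≈ -3074.2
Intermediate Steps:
J(R, O) = ⅙
K(n) = n/2
P(L) = 1/12 + 2*L (P(L) = ((½)*(⅙) + L) + L = (1/12 + L) + L = 1/12 + 2*L)
Z(S) = 1/12 + 2*S
Z(-10)*154 - 7 = (1/12 + 2*(-10))*154 - 7 = (1/12 - 20)*154 - 7 = -239/12*154 - 7 = -18403/6 - 7 = -18445/6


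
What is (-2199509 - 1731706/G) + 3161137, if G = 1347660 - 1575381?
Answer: 218984621494/227721 ≈ 9.6164e+5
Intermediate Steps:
G = -227721
(-2199509 - 1731706/G) + 3161137 = (-2199509 - 1731706/(-227721)) + 3161137 = (-2199509 - 1731706*(-1/227721)) + 3161137 = (-2199509 + 1731706/227721) + 3161137 = -500872657283/227721 + 3161137 = 218984621494/227721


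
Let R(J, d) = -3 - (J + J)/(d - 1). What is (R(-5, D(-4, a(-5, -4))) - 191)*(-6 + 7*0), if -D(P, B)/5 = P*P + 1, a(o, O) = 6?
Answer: 50082/43 ≈ 1164.7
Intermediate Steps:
D(P, B) = -5 - 5*P² (D(P, B) = -5*(P*P + 1) = -5*(P² + 1) = -5*(1 + P²) = -5 - 5*P²)
R(J, d) = -3 - 2*J/(-1 + d)
(R(-5, D(-4, a(-5, -4))) - 191)*(-6 + 7*0) = ((3 - 3*(-5 - 5*(-4)²) - 2*(-5))/(-1 + (-5 - 5*(-4)²)) - 191)*(-6 + 7*0) = ((3 - 3*(-5 - 5*16) + 10)/(-1 + (-5 - 5*16)) - 191)*(-6 + 0) = ((3 - 3*(-5 - 80) + 10)/(-1 + (-5 - 80)) - 191)*(-6) = ((3 - 3*(-85) + 10)/(-1 - 85) - 191)*(-6) = ((3 + 255 + 10)/(-86) - 191)*(-6) = (-1/86*268 - 191)*(-6) = (-134/43 - 191)*(-6) = -8347/43*(-6) = 50082/43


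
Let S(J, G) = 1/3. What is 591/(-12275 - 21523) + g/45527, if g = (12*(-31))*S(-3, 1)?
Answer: -10365803/512907182 ≈ -0.020210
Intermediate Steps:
S(J, G) = ⅓
g = -124 (g = (12*(-31))*(⅓) = -372*⅓ = -124)
591/(-12275 - 21523) + g/45527 = 591/(-12275 - 21523) - 124/45527 = 591/(-33798) - 124*1/45527 = 591*(-1/33798) - 124/45527 = -197/11266 - 124/45527 = -10365803/512907182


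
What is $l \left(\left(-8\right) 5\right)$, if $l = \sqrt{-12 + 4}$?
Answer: $- 80 i \sqrt{2} \approx - 113.14 i$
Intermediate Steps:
$l = 2 i \sqrt{2}$ ($l = \sqrt{-8} = 2 i \sqrt{2} \approx 2.8284 i$)
$l \left(\left(-8\right) 5\right) = 2 i \sqrt{2} \left(\left(-8\right) 5\right) = 2 i \sqrt{2} \left(-40\right) = - 80 i \sqrt{2}$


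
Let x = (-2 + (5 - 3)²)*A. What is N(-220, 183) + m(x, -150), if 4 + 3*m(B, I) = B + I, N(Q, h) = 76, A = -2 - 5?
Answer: 20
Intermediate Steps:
A = -7
x = -14 (x = (-2 + (5 - 3)²)*(-7) = (-2 + 2²)*(-7) = (-2 + 4)*(-7) = 2*(-7) = -14)
m(B, I) = -4/3 + B/3 + I/3 (m(B, I) = -4/3 + (B + I)/3 = -4/3 + (B/3 + I/3) = -4/3 + B/3 + I/3)
N(-220, 183) + m(x, -150) = 76 + (-4/3 + (⅓)*(-14) + (⅓)*(-150)) = 76 + (-4/3 - 14/3 - 50) = 76 - 56 = 20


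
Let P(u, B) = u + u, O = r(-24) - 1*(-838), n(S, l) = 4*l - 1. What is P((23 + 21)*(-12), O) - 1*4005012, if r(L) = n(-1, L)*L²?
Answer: -4006068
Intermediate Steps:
n(S, l) = -1 + 4*l
r(L) = L²*(-1 + 4*L) (r(L) = (-1 + 4*L)*L² = L²*(-1 + 4*L))
O = -55034 (O = (-24)²*(-1 + 4*(-24)) - 1*(-838) = 576*(-1 - 96) + 838 = 576*(-97) + 838 = -55872 + 838 = -55034)
P(u, B) = 2*u
P((23 + 21)*(-12), O) - 1*4005012 = 2*((23 + 21)*(-12)) - 1*4005012 = 2*(44*(-12)) - 4005012 = 2*(-528) - 4005012 = -1056 - 4005012 = -4006068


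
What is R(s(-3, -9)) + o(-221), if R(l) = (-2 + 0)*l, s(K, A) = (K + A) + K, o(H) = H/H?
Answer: 31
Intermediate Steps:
o(H) = 1
s(K, A) = A + 2*K (s(K, A) = (A + K) + K = A + 2*K)
R(l) = -2*l
R(s(-3, -9)) + o(-221) = -2*(-9 + 2*(-3)) + 1 = -2*(-9 - 6) + 1 = -2*(-15) + 1 = 30 + 1 = 31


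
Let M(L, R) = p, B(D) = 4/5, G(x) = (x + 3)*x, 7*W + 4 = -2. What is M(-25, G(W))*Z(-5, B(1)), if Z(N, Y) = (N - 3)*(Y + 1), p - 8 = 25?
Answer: -2376/5 ≈ -475.20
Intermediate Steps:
p = 33 (p = 8 + 25 = 33)
W = -6/7 (W = -4/7 + (1/7)*(-2) = -4/7 - 2/7 = -6/7 ≈ -0.85714)
G(x) = x*(3 + x) (G(x) = (3 + x)*x = x*(3 + x))
B(D) = 4/5 (B(D) = 4*(1/5) = 4/5)
M(L, R) = 33
Z(N, Y) = (1 + Y)*(-3 + N) (Z(N, Y) = (-3 + N)*(1 + Y) = (1 + Y)*(-3 + N))
M(-25, G(W))*Z(-5, B(1)) = 33*(-3 - 5 - 3*4/5 - 5*4/5) = 33*(-3 - 5 - 12/5 - 4) = 33*(-72/5) = -2376/5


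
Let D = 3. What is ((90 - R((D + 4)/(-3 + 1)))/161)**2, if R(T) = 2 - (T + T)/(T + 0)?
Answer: 8100/25921 ≈ 0.31249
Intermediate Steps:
R(T) = 0 (R(T) = 2 - 2*T/T = 2 - 1*2 = 2 - 2 = 0)
((90 - R((D + 4)/(-3 + 1)))/161)**2 = ((90 - 1*0)/161)**2 = ((90 + 0)*(1/161))**2 = (90*(1/161))**2 = (90/161)**2 = 8100/25921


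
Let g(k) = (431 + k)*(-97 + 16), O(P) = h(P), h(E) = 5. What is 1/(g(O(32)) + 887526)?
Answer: 1/852210 ≈ 1.1734e-6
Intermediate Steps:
O(P) = 5
g(k) = -34911 - 81*k (g(k) = (431 + k)*(-81) = -34911 - 81*k)
1/(g(O(32)) + 887526) = 1/((-34911 - 81*5) + 887526) = 1/((-34911 - 405) + 887526) = 1/(-35316 + 887526) = 1/852210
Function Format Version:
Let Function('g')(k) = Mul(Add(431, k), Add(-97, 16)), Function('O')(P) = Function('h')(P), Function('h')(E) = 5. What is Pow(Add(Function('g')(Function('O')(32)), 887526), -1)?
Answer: Rational(1, 852210) ≈ 1.1734e-6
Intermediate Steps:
Function('O')(P) = 5
Function('g')(k) = Add(-34911, Mul(-81, k)) (Function('g')(k) = Mul(Add(431, k), -81) = Add(-34911, Mul(-81, k)))
Pow(Add(Function('g')(Function('O')(32)), 887526), -1) = Pow(Add(Add(-34911, Mul(-81, 5)), 887526), -1) = Pow(Add(Add(-34911, -405), 887526), -1) = Pow(Add(-35316, 887526), -1) = Pow(852210, -1) = Rational(1, 852210)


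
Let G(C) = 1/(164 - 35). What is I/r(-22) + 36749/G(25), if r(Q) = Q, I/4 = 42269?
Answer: 52062293/11 ≈ 4.7329e+6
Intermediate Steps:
I = 169076 (I = 4*42269 = 169076)
G(C) = 1/129
I/r(-22) + 36749/G(25) = 169076/(-22) + 36749/(1/129) = 169076*(-1/22) + 36749*129 = -84538/11 + 4740621 = 52062293/11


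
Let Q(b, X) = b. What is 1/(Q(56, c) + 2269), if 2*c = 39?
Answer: 1/2325 ≈ 0.00043011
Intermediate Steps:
c = 39/2 (c = (1/2)*39 = 39/2 ≈ 19.500)
1/(Q(56, c) + 2269) = 1/(56 + 2269) = 1/2325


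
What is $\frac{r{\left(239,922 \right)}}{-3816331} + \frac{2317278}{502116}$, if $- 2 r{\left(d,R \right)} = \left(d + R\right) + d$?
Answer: $\frac{1473975224703}{319373476066} \approx 4.6152$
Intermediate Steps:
$r{\left(d,R \right)} = - d - \frac{R}{2}$ ($r{\left(d,R \right)} = - \frac{\left(d + R\right) + d}{2} = - \frac{\left(R + d\right) + d}{2} = - \frac{R + 2 d}{2} = - d - \frac{R}{2}$)
$\frac{r{\left(239,922 \right)}}{-3816331} + \frac{2317278}{502116} = \frac{\left(-1\right) 239 - 461}{-3816331} + \frac{2317278}{502116} = \left(-239 - 461\right) \left(- \frac{1}{3816331}\right) + 2317278 \cdot \frac{1}{502116} = \left(-700\right) \left(- \frac{1}{3816331}\right) + \frac{386213}{83686} = \frac{700}{3816331} + \frac{386213}{83686} = \frac{1473975224703}{319373476066}$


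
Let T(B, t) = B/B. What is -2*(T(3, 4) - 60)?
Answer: 118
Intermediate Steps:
T(B, t) = 1
-2*(T(3, 4) - 60) = -2*(1 - 60) = -2*(-59) = 118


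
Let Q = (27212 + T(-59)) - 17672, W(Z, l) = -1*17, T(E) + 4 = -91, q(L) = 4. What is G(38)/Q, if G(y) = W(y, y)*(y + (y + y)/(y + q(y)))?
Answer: -14212/198345 ≈ -0.071653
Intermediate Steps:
T(E) = -95 (T(E) = -4 - 91 = -95)
W(Z, l) = -17
Q = 9445 (Q = (27212 - 95) - 17672 = 27117 - 17672 = 9445)
G(y) = -17*y - 34*y/(4 + y) (G(y) = -17*(y + (y + y)/(y + 4)) = -17*(y + (2*y)/(4 + y)) = -17*(y + 2*y/(4 + y)) = -17*y - 34*y/(4 + y))
G(38)/Q = -17*38*(6 + 38)/(4 + 38)/9445 = -17*38*44/42*(1/9445) = -17*38*1/42*44*(1/9445) = -14212/21*1/9445 = -14212/198345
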